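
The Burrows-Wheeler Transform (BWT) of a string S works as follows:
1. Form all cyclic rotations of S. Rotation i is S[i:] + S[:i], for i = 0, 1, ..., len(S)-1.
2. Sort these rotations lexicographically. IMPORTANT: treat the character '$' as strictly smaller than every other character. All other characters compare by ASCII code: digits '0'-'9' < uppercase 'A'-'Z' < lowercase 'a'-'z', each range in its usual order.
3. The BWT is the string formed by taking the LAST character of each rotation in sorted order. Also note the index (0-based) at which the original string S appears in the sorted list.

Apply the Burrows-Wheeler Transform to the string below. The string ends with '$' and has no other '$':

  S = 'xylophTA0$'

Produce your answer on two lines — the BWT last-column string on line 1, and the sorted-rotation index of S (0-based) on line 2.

All 10 rotations (rotation i = S[i:]+S[:i]):
  rot[0] = xylophTA0$
  rot[1] = ylophTA0$x
  rot[2] = lophTA0$xy
  rot[3] = ophTA0$xyl
  rot[4] = phTA0$xylo
  rot[5] = hTA0$xylop
  rot[6] = TA0$xyloph
  rot[7] = A0$xylophT
  rot[8] = 0$xylophTA
  rot[9] = $xylophTA0
Sorted (with $ < everything):
  sorted[0] = $xylophTA0  (last char: '0')
  sorted[1] = 0$xylophTA  (last char: 'A')
  sorted[2] = A0$xylophT  (last char: 'T')
  sorted[3] = TA0$xyloph  (last char: 'h')
  sorted[4] = hTA0$xylop  (last char: 'p')
  sorted[5] = lophTA0$xy  (last char: 'y')
  sorted[6] = ophTA0$xyl  (last char: 'l')
  sorted[7] = phTA0$xylo  (last char: 'o')
  sorted[8] = xylophTA0$  (last char: '$')
  sorted[9] = ylophTA0$x  (last char: 'x')
Last column: 0AThpylo$x
Original string S is at sorted index 8

Answer: 0AThpylo$x
8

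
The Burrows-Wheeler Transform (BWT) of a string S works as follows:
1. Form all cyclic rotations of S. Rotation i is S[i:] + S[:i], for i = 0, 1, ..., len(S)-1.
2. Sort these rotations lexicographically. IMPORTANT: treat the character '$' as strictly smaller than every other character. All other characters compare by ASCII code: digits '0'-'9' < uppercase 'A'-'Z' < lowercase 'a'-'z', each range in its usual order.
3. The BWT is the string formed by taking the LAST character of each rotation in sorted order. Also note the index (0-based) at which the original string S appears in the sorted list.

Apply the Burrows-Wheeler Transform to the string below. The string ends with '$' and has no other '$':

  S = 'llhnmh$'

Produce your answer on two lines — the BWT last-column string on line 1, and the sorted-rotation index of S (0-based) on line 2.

All 7 rotations (rotation i = S[i:]+S[:i]):
  rot[0] = llhnmh$
  rot[1] = lhnmh$l
  rot[2] = hnmh$ll
  rot[3] = nmh$llh
  rot[4] = mh$llhn
  rot[5] = h$llhnm
  rot[6] = $llhnmh
Sorted (with $ < everything):
  sorted[0] = $llhnmh  (last char: 'h')
  sorted[1] = h$llhnm  (last char: 'm')
  sorted[2] = hnmh$ll  (last char: 'l')
  sorted[3] = lhnmh$l  (last char: 'l')
  sorted[4] = llhnmh$  (last char: '$')
  sorted[5] = mh$llhn  (last char: 'n')
  sorted[6] = nmh$llh  (last char: 'h')
Last column: hmll$nh
Original string S is at sorted index 4

Answer: hmll$nh
4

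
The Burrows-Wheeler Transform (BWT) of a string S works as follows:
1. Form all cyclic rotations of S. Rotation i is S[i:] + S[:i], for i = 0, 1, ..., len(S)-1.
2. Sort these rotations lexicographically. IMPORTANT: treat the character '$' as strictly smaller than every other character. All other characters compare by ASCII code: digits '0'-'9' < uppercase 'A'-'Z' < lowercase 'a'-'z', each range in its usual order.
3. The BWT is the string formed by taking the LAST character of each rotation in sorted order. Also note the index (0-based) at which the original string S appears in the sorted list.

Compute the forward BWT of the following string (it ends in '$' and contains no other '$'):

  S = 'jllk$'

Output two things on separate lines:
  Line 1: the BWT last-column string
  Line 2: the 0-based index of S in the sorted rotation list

All 5 rotations (rotation i = S[i:]+S[:i]):
  rot[0] = jllk$
  rot[1] = llk$j
  rot[2] = lk$jl
  rot[3] = k$jll
  rot[4] = $jllk
Sorted (with $ < everything):
  sorted[0] = $jllk  (last char: 'k')
  sorted[1] = jllk$  (last char: '$')
  sorted[2] = k$jll  (last char: 'l')
  sorted[3] = lk$jl  (last char: 'l')
  sorted[4] = llk$j  (last char: 'j')
Last column: k$llj
Original string S is at sorted index 1

Answer: k$llj
1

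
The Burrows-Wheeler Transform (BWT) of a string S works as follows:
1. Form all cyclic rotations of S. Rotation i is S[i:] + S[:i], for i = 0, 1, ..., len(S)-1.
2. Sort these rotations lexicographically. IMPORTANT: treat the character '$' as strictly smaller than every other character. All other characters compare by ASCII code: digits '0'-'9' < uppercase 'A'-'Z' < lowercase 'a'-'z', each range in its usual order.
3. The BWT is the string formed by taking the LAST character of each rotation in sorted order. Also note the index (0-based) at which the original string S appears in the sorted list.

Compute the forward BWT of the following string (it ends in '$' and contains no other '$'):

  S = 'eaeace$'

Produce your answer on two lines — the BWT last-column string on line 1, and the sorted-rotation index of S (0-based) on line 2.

All 7 rotations (rotation i = S[i:]+S[:i]):
  rot[0] = eaeace$
  rot[1] = aeace$e
  rot[2] = eace$ea
  rot[3] = ace$eae
  rot[4] = ce$eaea
  rot[5] = e$eaeac
  rot[6] = $eaeace
Sorted (with $ < everything):
  sorted[0] = $eaeace  (last char: 'e')
  sorted[1] = ace$eae  (last char: 'e')
  sorted[2] = aeace$e  (last char: 'e')
  sorted[3] = ce$eaea  (last char: 'a')
  sorted[4] = e$eaeac  (last char: 'c')
  sorted[5] = eace$ea  (last char: 'a')
  sorted[6] = eaeace$  (last char: '$')
Last column: eeeaca$
Original string S is at sorted index 6

Answer: eeeaca$
6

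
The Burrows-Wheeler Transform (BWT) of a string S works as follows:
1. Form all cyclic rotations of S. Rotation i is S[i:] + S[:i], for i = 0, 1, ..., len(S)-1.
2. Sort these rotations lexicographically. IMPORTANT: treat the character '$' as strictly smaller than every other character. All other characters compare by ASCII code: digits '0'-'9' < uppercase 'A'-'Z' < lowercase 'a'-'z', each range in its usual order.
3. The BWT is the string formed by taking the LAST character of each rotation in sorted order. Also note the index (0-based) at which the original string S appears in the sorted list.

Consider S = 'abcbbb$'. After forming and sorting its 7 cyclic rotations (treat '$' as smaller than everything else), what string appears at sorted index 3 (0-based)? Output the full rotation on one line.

Answer: bb$abcb

Derivation:
All 7 rotations (rotation i = S[i:]+S[:i]):
  rot[0] = abcbbb$
  rot[1] = bcbbb$a
  rot[2] = cbbb$ab
  rot[3] = bbb$abc
  rot[4] = bb$abcb
  rot[5] = b$abcbb
  rot[6] = $abcbbb
Sorted (with $ < everything):
  sorted[0] = $abcbbb
  sorted[1] = abcbbb$
  sorted[2] = b$abcbb
  sorted[3] = bb$abcb
  sorted[4] = bbb$abc
  sorted[5] = bcbbb$a
  sorted[6] = cbbb$ab
sorted[3] = bb$abcb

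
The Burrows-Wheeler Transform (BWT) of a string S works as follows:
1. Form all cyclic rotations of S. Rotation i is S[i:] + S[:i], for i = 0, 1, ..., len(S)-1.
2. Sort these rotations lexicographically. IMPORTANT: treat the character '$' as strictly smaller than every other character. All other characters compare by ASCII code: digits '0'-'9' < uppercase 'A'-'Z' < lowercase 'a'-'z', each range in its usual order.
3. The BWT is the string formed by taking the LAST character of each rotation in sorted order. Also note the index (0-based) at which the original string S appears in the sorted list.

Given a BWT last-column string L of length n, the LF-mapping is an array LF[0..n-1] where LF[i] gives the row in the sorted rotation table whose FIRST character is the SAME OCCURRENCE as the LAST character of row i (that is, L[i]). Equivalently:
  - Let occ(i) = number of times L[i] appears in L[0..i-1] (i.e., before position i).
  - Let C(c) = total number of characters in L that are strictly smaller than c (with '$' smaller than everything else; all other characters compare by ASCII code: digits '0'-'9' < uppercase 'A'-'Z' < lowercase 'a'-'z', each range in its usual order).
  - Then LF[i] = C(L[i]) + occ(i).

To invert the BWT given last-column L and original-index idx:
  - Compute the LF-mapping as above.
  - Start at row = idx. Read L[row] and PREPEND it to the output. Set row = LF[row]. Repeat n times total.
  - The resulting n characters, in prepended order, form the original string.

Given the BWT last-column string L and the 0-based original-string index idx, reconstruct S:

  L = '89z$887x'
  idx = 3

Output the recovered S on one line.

LF mapping: 2 5 7 0 3 4 1 6
Walk LF starting at row 3, prepending L[row]:
  step 1: row=3, L[3]='$', prepend. Next row=LF[3]=0
  step 2: row=0, L[0]='8', prepend. Next row=LF[0]=2
  step 3: row=2, L[2]='z', prepend. Next row=LF[2]=7
  step 4: row=7, L[7]='x', prepend. Next row=LF[7]=6
  step 5: row=6, L[6]='7', prepend. Next row=LF[6]=1
  step 6: row=1, L[1]='9', prepend. Next row=LF[1]=5
  step 7: row=5, L[5]='8', prepend. Next row=LF[5]=4
  step 8: row=4, L[4]='8', prepend. Next row=LF[4]=3
Reversed output: 8897xz8$

Answer: 8897xz8$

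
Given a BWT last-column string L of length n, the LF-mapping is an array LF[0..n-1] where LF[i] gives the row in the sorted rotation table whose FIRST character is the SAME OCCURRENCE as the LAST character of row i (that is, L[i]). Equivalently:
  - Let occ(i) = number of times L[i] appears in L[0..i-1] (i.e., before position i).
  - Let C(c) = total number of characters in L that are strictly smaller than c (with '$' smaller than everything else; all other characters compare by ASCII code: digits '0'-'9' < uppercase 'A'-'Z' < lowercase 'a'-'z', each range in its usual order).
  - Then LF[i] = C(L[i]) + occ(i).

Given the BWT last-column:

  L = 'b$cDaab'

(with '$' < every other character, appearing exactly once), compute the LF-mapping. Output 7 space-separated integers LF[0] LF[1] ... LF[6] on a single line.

Answer: 4 0 6 1 2 3 5

Derivation:
Char counts: '$':1, 'D':1, 'a':2, 'b':2, 'c':1
C (first-col start): C('$')=0, C('D')=1, C('a')=2, C('b')=4, C('c')=6
L[0]='b': occ=0, LF[0]=C('b')+0=4+0=4
L[1]='$': occ=0, LF[1]=C('$')+0=0+0=0
L[2]='c': occ=0, LF[2]=C('c')+0=6+0=6
L[3]='D': occ=0, LF[3]=C('D')+0=1+0=1
L[4]='a': occ=0, LF[4]=C('a')+0=2+0=2
L[5]='a': occ=1, LF[5]=C('a')+1=2+1=3
L[6]='b': occ=1, LF[6]=C('b')+1=4+1=5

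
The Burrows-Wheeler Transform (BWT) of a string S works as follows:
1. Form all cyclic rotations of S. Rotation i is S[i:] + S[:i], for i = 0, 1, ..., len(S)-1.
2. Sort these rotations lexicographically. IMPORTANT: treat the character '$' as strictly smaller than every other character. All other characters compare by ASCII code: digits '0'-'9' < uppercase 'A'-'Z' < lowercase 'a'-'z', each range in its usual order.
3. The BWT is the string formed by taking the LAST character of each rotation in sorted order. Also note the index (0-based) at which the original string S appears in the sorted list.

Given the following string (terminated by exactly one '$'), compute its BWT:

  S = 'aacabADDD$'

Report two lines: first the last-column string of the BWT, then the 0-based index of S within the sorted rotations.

All 10 rotations (rotation i = S[i:]+S[:i]):
  rot[0] = aacabADDD$
  rot[1] = acabADDD$a
  rot[2] = cabADDD$aa
  rot[3] = abADDD$aac
  rot[4] = bADDD$aaca
  rot[5] = ADDD$aacab
  rot[6] = DDD$aacabA
  rot[7] = DD$aacabAD
  rot[8] = D$aacabADD
  rot[9] = $aacabADDD
Sorted (with $ < everything):
  sorted[0] = $aacabADDD  (last char: 'D')
  sorted[1] = ADDD$aacab  (last char: 'b')
  sorted[2] = D$aacabADD  (last char: 'D')
  sorted[3] = DD$aacabAD  (last char: 'D')
  sorted[4] = DDD$aacabA  (last char: 'A')
  sorted[5] = aacabADDD$  (last char: '$')
  sorted[6] = abADDD$aac  (last char: 'c')
  sorted[7] = acabADDD$a  (last char: 'a')
  sorted[8] = bADDD$aaca  (last char: 'a')
  sorted[9] = cabADDD$aa  (last char: 'a')
Last column: DbDDA$caaa
Original string S is at sorted index 5

Answer: DbDDA$caaa
5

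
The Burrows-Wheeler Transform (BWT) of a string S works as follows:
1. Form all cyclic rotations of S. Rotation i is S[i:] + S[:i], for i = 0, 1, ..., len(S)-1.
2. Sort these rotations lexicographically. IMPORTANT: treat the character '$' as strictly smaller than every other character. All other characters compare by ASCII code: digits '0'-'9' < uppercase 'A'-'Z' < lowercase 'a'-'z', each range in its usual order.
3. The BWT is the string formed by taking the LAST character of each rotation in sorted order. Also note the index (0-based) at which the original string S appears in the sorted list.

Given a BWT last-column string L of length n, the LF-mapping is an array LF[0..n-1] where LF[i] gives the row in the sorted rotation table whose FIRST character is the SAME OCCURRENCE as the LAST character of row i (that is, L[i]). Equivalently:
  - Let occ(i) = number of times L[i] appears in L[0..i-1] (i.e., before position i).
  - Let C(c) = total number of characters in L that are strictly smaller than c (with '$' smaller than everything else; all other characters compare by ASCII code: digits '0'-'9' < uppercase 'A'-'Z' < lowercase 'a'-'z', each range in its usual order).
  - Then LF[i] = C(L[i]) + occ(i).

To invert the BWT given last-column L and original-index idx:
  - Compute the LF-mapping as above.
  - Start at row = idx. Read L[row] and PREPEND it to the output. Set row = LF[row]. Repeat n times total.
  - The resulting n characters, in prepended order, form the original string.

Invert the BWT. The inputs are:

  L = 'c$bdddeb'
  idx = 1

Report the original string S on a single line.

LF mapping: 3 0 1 4 5 6 7 2
Walk LF starting at row 1, prepending L[row]:
  step 1: row=1, L[1]='$', prepend. Next row=LF[1]=0
  step 2: row=0, L[0]='c', prepend. Next row=LF[0]=3
  step 3: row=3, L[3]='d', prepend. Next row=LF[3]=4
  step 4: row=4, L[4]='d', prepend. Next row=LF[4]=5
  step 5: row=5, L[5]='d', prepend. Next row=LF[5]=6
  step 6: row=6, L[6]='e', prepend. Next row=LF[6]=7
  step 7: row=7, L[7]='b', prepend. Next row=LF[7]=2
  step 8: row=2, L[2]='b', prepend. Next row=LF[2]=1
Reversed output: bbedddc$

Answer: bbedddc$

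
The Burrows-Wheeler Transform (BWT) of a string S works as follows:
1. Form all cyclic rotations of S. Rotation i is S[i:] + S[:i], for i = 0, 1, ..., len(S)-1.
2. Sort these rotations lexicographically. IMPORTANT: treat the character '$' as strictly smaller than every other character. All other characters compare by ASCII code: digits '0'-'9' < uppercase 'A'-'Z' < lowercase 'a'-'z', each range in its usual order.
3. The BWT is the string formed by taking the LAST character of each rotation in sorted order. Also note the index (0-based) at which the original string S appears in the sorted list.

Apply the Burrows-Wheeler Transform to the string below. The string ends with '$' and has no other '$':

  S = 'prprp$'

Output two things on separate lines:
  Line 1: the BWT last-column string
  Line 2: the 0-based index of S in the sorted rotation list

All 6 rotations (rotation i = S[i:]+S[:i]):
  rot[0] = prprp$
  rot[1] = rprp$p
  rot[2] = prp$pr
  rot[3] = rp$prp
  rot[4] = p$prpr
  rot[5] = $prprp
Sorted (with $ < everything):
  sorted[0] = $prprp  (last char: 'p')
  sorted[1] = p$prpr  (last char: 'r')
  sorted[2] = prp$pr  (last char: 'r')
  sorted[3] = prprp$  (last char: '$')
  sorted[4] = rp$prp  (last char: 'p')
  sorted[5] = rprp$p  (last char: 'p')
Last column: prr$pp
Original string S is at sorted index 3

Answer: prr$pp
3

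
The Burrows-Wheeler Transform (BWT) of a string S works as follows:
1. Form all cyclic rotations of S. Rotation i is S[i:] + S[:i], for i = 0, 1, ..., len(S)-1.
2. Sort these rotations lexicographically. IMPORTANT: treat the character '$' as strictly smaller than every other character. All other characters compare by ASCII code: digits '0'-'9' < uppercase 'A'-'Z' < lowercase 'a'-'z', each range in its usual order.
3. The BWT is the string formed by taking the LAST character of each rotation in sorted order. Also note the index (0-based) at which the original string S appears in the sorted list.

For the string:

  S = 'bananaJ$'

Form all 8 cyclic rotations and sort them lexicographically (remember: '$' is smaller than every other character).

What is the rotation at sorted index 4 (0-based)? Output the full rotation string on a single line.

All 8 rotations (rotation i = S[i:]+S[:i]):
  rot[0] = bananaJ$
  rot[1] = ananaJ$b
  rot[2] = nanaJ$ba
  rot[3] = anaJ$ban
  rot[4] = naJ$bana
  rot[5] = aJ$banan
  rot[6] = J$banana
  rot[7] = $bananaJ
Sorted (with $ < everything):
  sorted[0] = $bananaJ
  sorted[1] = J$banana
  sorted[2] = aJ$banan
  sorted[3] = anaJ$ban
  sorted[4] = ananaJ$b
  sorted[5] = bananaJ$
  sorted[6] = naJ$bana
  sorted[7] = nanaJ$ba
sorted[4] = ananaJ$b

Answer: ananaJ$b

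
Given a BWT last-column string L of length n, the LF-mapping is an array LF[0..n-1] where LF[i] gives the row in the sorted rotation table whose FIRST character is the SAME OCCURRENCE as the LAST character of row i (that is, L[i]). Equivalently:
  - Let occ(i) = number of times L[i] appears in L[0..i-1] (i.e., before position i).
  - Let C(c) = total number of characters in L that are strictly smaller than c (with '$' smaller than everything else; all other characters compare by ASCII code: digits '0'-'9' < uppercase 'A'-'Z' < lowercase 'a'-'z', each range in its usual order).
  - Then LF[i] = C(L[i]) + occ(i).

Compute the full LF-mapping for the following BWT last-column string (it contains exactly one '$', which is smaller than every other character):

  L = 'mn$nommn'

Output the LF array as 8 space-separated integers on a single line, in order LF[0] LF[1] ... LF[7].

Char counts: '$':1, 'm':3, 'n':3, 'o':1
C (first-col start): C('$')=0, C('m')=1, C('n')=4, C('o')=7
L[0]='m': occ=0, LF[0]=C('m')+0=1+0=1
L[1]='n': occ=0, LF[1]=C('n')+0=4+0=4
L[2]='$': occ=0, LF[2]=C('$')+0=0+0=0
L[3]='n': occ=1, LF[3]=C('n')+1=4+1=5
L[4]='o': occ=0, LF[4]=C('o')+0=7+0=7
L[5]='m': occ=1, LF[5]=C('m')+1=1+1=2
L[6]='m': occ=2, LF[6]=C('m')+2=1+2=3
L[7]='n': occ=2, LF[7]=C('n')+2=4+2=6

Answer: 1 4 0 5 7 2 3 6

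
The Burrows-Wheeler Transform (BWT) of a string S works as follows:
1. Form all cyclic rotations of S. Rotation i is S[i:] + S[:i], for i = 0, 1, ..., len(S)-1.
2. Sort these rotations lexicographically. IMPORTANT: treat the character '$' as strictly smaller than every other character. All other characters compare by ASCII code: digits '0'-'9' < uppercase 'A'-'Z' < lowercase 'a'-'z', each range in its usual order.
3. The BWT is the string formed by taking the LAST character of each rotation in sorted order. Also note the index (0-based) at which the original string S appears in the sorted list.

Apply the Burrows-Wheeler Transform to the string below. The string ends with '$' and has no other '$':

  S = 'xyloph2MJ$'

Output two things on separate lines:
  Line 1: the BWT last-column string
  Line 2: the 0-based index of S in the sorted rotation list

Answer: JhM2pylo$x
8

Derivation:
All 10 rotations (rotation i = S[i:]+S[:i]):
  rot[0] = xyloph2MJ$
  rot[1] = yloph2MJ$x
  rot[2] = loph2MJ$xy
  rot[3] = oph2MJ$xyl
  rot[4] = ph2MJ$xylo
  rot[5] = h2MJ$xylop
  rot[6] = 2MJ$xyloph
  rot[7] = MJ$xyloph2
  rot[8] = J$xyloph2M
  rot[9] = $xyloph2MJ
Sorted (with $ < everything):
  sorted[0] = $xyloph2MJ  (last char: 'J')
  sorted[1] = 2MJ$xyloph  (last char: 'h')
  sorted[2] = J$xyloph2M  (last char: 'M')
  sorted[3] = MJ$xyloph2  (last char: '2')
  sorted[4] = h2MJ$xylop  (last char: 'p')
  sorted[5] = loph2MJ$xy  (last char: 'y')
  sorted[6] = oph2MJ$xyl  (last char: 'l')
  sorted[7] = ph2MJ$xylo  (last char: 'o')
  sorted[8] = xyloph2MJ$  (last char: '$')
  sorted[9] = yloph2MJ$x  (last char: 'x')
Last column: JhM2pylo$x
Original string S is at sorted index 8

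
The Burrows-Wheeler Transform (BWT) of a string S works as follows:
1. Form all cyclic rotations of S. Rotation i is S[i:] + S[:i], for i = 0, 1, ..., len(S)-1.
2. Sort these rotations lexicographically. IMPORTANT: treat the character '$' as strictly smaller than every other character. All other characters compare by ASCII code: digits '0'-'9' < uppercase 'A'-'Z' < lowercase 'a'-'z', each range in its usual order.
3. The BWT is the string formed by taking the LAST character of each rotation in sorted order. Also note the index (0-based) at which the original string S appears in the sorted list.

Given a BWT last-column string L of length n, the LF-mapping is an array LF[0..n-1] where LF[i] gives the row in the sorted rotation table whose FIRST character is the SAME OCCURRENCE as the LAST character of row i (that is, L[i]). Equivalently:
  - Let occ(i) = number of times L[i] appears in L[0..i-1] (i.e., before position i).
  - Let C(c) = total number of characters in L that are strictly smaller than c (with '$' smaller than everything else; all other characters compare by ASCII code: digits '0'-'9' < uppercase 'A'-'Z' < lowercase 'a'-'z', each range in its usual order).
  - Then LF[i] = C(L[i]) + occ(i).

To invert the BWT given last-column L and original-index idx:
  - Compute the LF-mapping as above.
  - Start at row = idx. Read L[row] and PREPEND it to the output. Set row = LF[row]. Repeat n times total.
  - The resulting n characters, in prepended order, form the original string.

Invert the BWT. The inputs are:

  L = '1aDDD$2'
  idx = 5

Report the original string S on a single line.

Answer: DDD2a1$

Derivation:
LF mapping: 1 6 3 4 5 0 2
Walk LF starting at row 5, prepending L[row]:
  step 1: row=5, L[5]='$', prepend. Next row=LF[5]=0
  step 2: row=0, L[0]='1', prepend. Next row=LF[0]=1
  step 3: row=1, L[1]='a', prepend. Next row=LF[1]=6
  step 4: row=6, L[6]='2', prepend. Next row=LF[6]=2
  step 5: row=2, L[2]='D', prepend. Next row=LF[2]=3
  step 6: row=3, L[3]='D', prepend. Next row=LF[3]=4
  step 7: row=4, L[4]='D', prepend. Next row=LF[4]=5
Reversed output: DDD2a1$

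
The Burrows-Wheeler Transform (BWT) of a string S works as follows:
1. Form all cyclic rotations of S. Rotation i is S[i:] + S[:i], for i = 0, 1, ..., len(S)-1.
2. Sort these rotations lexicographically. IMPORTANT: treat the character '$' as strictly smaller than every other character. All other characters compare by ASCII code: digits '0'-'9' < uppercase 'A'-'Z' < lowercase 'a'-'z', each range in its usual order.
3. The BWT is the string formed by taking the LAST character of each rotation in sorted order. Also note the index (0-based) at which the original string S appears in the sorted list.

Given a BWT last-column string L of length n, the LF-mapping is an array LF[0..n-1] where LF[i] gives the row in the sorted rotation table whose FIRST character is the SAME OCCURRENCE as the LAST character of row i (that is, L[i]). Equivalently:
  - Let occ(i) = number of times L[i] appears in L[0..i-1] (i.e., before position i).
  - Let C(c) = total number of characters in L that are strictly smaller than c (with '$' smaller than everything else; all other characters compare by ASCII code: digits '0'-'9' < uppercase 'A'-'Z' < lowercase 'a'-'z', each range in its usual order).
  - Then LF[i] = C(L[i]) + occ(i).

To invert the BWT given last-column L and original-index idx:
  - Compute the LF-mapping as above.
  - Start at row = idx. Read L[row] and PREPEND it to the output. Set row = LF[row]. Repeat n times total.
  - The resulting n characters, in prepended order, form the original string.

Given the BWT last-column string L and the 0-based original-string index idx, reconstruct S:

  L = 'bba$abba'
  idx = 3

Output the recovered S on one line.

LF mapping: 4 5 1 0 2 6 7 3
Walk LF starting at row 3, prepending L[row]:
  step 1: row=3, L[3]='$', prepend. Next row=LF[3]=0
  step 2: row=0, L[0]='b', prepend. Next row=LF[0]=4
  step 3: row=4, L[4]='a', prepend. Next row=LF[4]=2
  step 4: row=2, L[2]='a', prepend. Next row=LF[2]=1
  step 5: row=1, L[1]='b', prepend. Next row=LF[1]=5
  step 6: row=5, L[5]='b', prepend. Next row=LF[5]=6
  step 7: row=6, L[6]='b', prepend. Next row=LF[6]=7
  step 8: row=7, L[7]='a', prepend. Next row=LF[7]=3
Reversed output: abbbaab$

Answer: abbbaab$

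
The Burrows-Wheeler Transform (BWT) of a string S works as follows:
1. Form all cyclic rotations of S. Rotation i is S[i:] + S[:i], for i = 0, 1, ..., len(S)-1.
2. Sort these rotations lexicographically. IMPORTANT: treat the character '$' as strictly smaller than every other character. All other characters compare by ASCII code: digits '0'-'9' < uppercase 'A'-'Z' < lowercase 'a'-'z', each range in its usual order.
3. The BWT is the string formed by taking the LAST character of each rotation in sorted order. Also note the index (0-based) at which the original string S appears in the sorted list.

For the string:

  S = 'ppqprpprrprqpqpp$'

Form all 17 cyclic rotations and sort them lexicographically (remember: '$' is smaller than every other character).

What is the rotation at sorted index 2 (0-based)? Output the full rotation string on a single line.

Answer: pp$ppqprpprrprqpq

Derivation:
All 17 rotations (rotation i = S[i:]+S[:i]):
  rot[0] = ppqprpprrprqpqpp$
  rot[1] = pqprpprrprqpqpp$p
  rot[2] = qprpprrprqpqpp$pp
  rot[3] = prpprrprqpqpp$ppq
  rot[4] = rpprrprqpqpp$ppqp
  rot[5] = pprrprqpqpp$ppqpr
  rot[6] = prrprqpqpp$ppqprp
  rot[7] = rrprqpqpp$ppqprpp
  rot[8] = rprqpqpp$ppqprppr
  rot[9] = prqpqpp$ppqprpprr
  rot[10] = rqpqpp$ppqprpprrp
  rot[11] = qpqpp$ppqprpprrpr
  rot[12] = pqpp$ppqprpprrprq
  rot[13] = qpp$ppqprpprrprqp
  rot[14] = pp$ppqprpprrprqpq
  rot[15] = p$ppqprpprrprqpqp
  rot[16] = $ppqprpprrprqpqpp
Sorted (with $ < everything):
  sorted[0] = $ppqprpprrprqpqpp
  sorted[1] = p$ppqprpprrprqpqp
  sorted[2] = pp$ppqprpprrprqpq
  sorted[3] = ppqprpprrprqpqpp$
  sorted[4] = pprrprqpqpp$ppqpr
  sorted[5] = pqpp$ppqprpprrprq
  sorted[6] = pqprpprrprqpqpp$p
  sorted[7] = prpprrprqpqpp$ppq
  sorted[8] = prqpqpp$ppqprpprr
  sorted[9] = prrprqpqpp$ppqprp
  sorted[10] = qpp$ppqprpprrprqp
  sorted[11] = qpqpp$ppqprpprrpr
  sorted[12] = qprpprrprqpqpp$pp
  sorted[13] = rpprrprqpqpp$ppqp
  sorted[14] = rprqpqpp$ppqprppr
  sorted[15] = rqpqpp$ppqprpprrp
  sorted[16] = rrprqpqpp$ppqprpp
sorted[2] = pp$ppqprpprrprqpq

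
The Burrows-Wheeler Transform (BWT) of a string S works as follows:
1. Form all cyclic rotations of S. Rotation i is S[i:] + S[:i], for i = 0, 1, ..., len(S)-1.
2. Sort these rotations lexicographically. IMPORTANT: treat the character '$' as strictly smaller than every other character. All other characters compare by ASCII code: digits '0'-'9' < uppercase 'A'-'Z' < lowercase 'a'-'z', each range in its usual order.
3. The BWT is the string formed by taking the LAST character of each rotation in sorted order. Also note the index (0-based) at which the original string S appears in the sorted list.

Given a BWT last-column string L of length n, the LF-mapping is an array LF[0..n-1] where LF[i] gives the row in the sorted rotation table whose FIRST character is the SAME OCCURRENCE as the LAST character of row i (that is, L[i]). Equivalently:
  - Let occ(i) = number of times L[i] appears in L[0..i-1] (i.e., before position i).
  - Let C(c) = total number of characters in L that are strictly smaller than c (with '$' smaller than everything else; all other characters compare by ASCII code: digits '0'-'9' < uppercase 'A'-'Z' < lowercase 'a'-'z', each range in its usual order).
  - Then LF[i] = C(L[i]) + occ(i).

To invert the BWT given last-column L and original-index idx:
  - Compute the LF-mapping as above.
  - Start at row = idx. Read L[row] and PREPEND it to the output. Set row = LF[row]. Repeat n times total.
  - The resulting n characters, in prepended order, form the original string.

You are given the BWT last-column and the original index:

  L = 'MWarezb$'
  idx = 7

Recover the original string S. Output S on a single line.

Answer: zebraWM$

Derivation:
LF mapping: 1 2 3 6 5 7 4 0
Walk LF starting at row 7, prepending L[row]:
  step 1: row=7, L[7]='$', prepend. Next row=LF[7]=0
  step 2: row=0, L[0]='M', prepend. Next row=LF[0]=1
  step 3: row=1, L[1]='W', prepend. Next row=LF[1]=2
  step 4: row=2, L[2]='a', prepend. Next row=LF[2]=3
  step 5: row=3, L[3]='r', prepend. Next row=LF[3]=6
  step 6: row=6, L[6]='b', prepend. Next row=LF[6]=4
  step 7: row=4, L[4]='e', prepend. Next row=LF[4]=5
  step 8: row=5, L[5]='z', prepend. Next row=LF[5]=7
Reversed output: zebraWM$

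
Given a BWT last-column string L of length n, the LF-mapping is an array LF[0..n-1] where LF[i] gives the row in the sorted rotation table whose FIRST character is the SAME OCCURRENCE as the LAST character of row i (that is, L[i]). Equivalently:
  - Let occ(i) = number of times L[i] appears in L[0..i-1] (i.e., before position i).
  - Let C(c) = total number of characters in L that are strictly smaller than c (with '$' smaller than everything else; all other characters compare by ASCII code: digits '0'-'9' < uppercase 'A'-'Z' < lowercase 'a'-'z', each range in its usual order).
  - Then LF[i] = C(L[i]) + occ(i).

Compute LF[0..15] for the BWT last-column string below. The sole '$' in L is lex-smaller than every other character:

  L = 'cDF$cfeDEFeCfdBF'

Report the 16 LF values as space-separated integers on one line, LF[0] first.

Char counts: '$':1, 'B':1, 'C':1, 'D':2, 'E':1, 'F':3, 'c':2, 'd':1, 'e':2, 'f':2
C (first-col start): C('$')=0, C('B')=1, C('C')=2, C('D')=3, C('E')=5, C('F')=6, C('c')=9, C('d')=11, C('e')=12, C('f')=14
L[0]='c': occ=0, LF[0]=C('c')+0=9+0=9
L[1]='D': occ=0, LF[1]=C('D')+0=3+0=3
L[2]='F': occ=0, LF[2]=C('F')+0=6+0=6
L[3]='$': occ=0, LF[3]=C('$')+0=0+0=0
L[4]='c': occ=1, LF[4]=C('c')+1=9+1=10
L[5]='f': occ=0, LF[5]=C('f')+0=14+0=14
L[6]='e': occ=0, LF[6]=C('e')+0=12+0=12
L[7]='D': occ=1, LF[7]=C('D')+1=3+1=4
L[8]='E': occ=0, LF[8]=C('E')+0=5+0=5
L[9]='F': occ=1, LF[9]=C('F')+1=6+1=7
L[10]='e': occ=1, LF[10]=C('e')+1=12+1=13
L[11]='C': occ=0, LF[11]=C('C')+0=2+0=2
L[12]='f': occ=1, LF[12]=C('f')+1=14+1=15
L[13]='d': occ=0, LF[13]=C('d')+0=11+0=11
L[14]='B': occ=0, LF[14]=C('B')+0=1+0=1
L[15]='F': occ=2, LF[15]=C('F')+2=6+2=8

Answer: 9 3 6 0 10 14 12 4 5 7 13 2 15 11 1 8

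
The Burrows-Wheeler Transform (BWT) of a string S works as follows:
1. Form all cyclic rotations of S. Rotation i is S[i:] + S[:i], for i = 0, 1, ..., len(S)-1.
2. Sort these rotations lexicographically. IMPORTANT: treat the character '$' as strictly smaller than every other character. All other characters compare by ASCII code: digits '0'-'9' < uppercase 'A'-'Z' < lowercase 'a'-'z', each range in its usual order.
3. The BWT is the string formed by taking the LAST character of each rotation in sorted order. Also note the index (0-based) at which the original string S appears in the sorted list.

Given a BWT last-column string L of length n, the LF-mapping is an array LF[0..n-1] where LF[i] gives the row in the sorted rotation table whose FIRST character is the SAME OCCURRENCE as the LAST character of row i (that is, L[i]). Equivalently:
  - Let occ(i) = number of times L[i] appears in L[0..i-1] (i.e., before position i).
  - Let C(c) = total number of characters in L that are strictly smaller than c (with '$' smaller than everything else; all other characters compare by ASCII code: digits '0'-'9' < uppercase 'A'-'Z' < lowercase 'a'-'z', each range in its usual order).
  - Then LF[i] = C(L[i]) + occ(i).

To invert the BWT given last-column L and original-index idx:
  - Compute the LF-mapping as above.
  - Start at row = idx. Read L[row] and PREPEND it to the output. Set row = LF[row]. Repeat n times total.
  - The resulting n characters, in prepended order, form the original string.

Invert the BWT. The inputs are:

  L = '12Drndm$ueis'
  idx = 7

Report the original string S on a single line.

Answer: misunderD21$

Derivation:
LF mapping: 1 2 3 9 8 4 7 0 11 5 6 10
Walk LF starting at row 7, prepending L[row]:
  step 1: row=7, L[7]='$', prepend. Next row=LF[7]=0
  step 2: row=0, L[0]='1', prepend. Next row=LF[0]=1
  step 3: row=1, L[1]='2', prepend. Next row=LF[1]=2
  step 4: row=2, L[2]='D', prepend. Next row=LF[2]=3
  step 5: row=3, L[3]='r', prepend. Next row=LF[3]=9
  step 6: row=9, L[9]='e', prepend. Next row=LF[9]=5
  step 7: row=5, L[5]='d', prepend. Next row=LF[5]=4
  step 8: row=4, L[4]='n', prepend. Next row=LF[4]=8
  step 9: row=8, L[8]='u', prepend. Next row=LF[8]=11
  step 10: row=11, L[11]='s', prepend. Next row=LF[11]=10
  step 11: row=10, L[10]='i', prepend. Next row=LF[10]=6
  step 12: row=6, L[6]='m', prepend. Next row=LF[6]=7
Reversed output: misunderD21$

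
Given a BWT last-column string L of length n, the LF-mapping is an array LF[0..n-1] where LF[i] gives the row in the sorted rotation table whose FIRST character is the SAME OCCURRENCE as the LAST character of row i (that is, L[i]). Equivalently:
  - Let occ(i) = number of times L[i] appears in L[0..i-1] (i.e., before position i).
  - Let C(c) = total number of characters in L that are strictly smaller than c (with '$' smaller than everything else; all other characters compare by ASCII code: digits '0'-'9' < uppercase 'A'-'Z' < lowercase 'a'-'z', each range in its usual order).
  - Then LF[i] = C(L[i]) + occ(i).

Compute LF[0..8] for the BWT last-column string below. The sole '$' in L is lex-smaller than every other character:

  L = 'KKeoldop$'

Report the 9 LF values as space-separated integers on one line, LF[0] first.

Answer: 1 2 4 6 5 3 7 8 0

Derivation:
Char counts: '$':1, 'K':2, 'd':1, 'e':1, 'l':1, 'o':2, 'p':1
C (first-col start): C('$')=0, C('K')=1, C('d')=3, C('e')=4, C('l')=5, C('o')=6, C('p')=8
L[0]='K': occ=0, LF[0]=C('K')+0=1+0=1
L[1]='K': occ=1, LF[1]=C('K')+1=1+1=2
L[2]='e': occ=0, LF[2]=C('e')+0=4+0=4
L[3]='o': occ=0, LF[3]=C('o')+0=6+0=6
L[4]='l': occ=0, LF[4]=C('l')+0=5+0=5
L[5]='d': occ=0, LF[5]=C('d')+0=3+0=3
L[6]='o': occ=1, LF[6]=C('o')+1=6+1=7
L[7]='p': occ=0, LF[7]=C('p')+0=8+0=8
L[8]='$': occ=0, LF[8]=C('$')+0=0+0=0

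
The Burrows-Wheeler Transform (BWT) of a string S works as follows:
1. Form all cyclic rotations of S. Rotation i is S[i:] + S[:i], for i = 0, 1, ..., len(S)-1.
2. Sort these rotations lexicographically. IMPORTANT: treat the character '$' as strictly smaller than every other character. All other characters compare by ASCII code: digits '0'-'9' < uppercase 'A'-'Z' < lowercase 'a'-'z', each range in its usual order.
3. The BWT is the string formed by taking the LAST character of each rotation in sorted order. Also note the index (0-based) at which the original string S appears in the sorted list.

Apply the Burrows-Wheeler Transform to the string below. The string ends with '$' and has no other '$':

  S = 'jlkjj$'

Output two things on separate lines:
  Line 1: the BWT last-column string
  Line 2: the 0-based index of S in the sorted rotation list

Answer: jjk$lj
3

Derivation:
All 6 rotations (rotation i = S[i:]+S[:i]):
  rot[0] = jlkjj$
  rot[1] = lkjj$j
  rot[2] = kjj$jl
  rot[3] = jj$jlk
  rot[4] = j$jlkj
  rot[5] = $jlkjj
Sorted (with $ < everything):
  sorted[0] = $jlkjj  (last char: 'j')
  sorted[1] = j$jlkj  (last char: 'j')
  sorted[2] = jj$jlk  (last char: 'k')
  sorted[3] = jlkjj$  (last char: '$')
  sorted[4] = kjj$jl  (last char: 'l')
  sorted[5] = lkjj$j  (last char: 'j')
Last column: jjk$lj
Original string S is at sorted index 3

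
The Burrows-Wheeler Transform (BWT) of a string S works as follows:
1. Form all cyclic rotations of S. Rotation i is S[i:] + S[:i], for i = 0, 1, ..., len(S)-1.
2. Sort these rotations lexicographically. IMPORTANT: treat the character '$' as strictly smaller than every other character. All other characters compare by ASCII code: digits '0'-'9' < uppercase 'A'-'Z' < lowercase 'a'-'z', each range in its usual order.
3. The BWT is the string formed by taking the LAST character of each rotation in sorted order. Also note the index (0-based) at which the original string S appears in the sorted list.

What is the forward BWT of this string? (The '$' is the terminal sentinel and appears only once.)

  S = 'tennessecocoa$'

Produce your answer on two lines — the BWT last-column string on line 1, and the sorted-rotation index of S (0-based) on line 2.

Answer: aooestnneccse$
13

Derivation:
All 14 rotations (rotation i = S[i:]+S[:i]):
  rot[0] = tennessecocoa$
  rot[1] = ennessecocoa$t
  rot[2] = nnessecocoa$te
  rot[3] = nessecocoa$ten
  rot[4] = essecocoa$tenn
  rot[5] = ssecocoa$tenne
  rot[6] = secocoa$tennes
  rot[7] = ecocoa$tenness
  rot[8] = cocoa$tennesse
  rot[9] = ocoa$tennessec
  rot[10] = coa$tennesseco
  rot[11] = oa$tennessecoc
  rot[12] = a$tennessecoco
  rot[13] = $tennessecocoa
Sorted (with $ < everything):
  sorted[0] = $tennessecocoa  (last char: 'a')
  sorted[1] = a$tennessecoco  (last char: 'o')
  sorted[2] = coa$tennesseco  (last char: 'o')
  sorted[3] = cocoa$tennesse  (last char: 'e')
  sorted[4] = ecocoa$tenness  (last char: 's')
  sorted[5] = ennessecocoa$t  (last char: 't')
  sorted[6] = essecocoa$tenn  (last char: 'n')
  sorted[7] = nessecocoa$ten  (last char: 'n')
  sorted[8] = nnessecocoa$te  (last char: 'e')
  sorted[9] = oa$tennessecoc  (last char: 'c')
  sorted[10] = ocoa$tennessec  (last char: 'c')
  sorted[11] = secocoa$tennes  (last char: 's')
  sorted[12] = ssecocoa$tenne  (last char: 'e')
  sorted[13] = tennessecocoa$  (last char: '$')
Last column: aooestnneccse$
Original string S is at sorted index 13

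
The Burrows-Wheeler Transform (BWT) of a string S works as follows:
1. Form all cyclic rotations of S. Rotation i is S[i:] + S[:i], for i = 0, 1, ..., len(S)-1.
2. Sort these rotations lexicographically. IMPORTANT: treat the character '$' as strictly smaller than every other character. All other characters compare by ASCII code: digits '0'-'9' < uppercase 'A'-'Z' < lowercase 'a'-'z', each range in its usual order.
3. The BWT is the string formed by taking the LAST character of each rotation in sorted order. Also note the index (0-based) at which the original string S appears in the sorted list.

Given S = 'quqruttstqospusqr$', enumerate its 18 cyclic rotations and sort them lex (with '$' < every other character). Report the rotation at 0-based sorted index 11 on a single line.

Answer: stqospusqr$quqrutt

Derivation:
All 18 rotations (rotation i = S[i:]+S[:i]):
  rot[0] = quqruttstqospusqr$
  rot[1] = uqruttstqospusqr$q
  rot[2] = qruttstqospusqr$qu
  rot[3] = ruttstqospusqr$quq
  rot[4] = uttstqospusqr$quqr
  rot[5] = ttstqospusqr$quqru
  rot[6] = tstqospusqr$quqrut
  rot[7] = stqospusqr$quqrutt
  rot[8] = tqospusqr$quqrutts
  rot[9] = qospusqr$quqruttst
  rot[10] = ospusqr$quqruttstq
  rot[11] = spusqr$quqruttstqo
  rot[12] = pusqr$quqruttstqos
  rot[13] = usqr$quqruttstqosp
  rot[14] = sqr$quqruttstqospu
  rot[15] = qr$quqruttstqospus
  rot[16] = r$quqruttstqospusq
  rot[17] = $quqruttstqospusqr
Sorted (with $ < everything):
  sorted[0] = $quqruttstqospusqr
  sorted[1] = ospusqr$quqruttstq
  sorted[2] = pusqr$quqruttstqos
  sorted[3] = qospusqr$quqruttst
  sorted[4] = qr$quqruttstqospus
  sorted[5] = qruttstqospusqr$qu
  sorted[6] = quqruttstqospusqr$
  sorted[7] = r$quqruttstqospusq
  sorted[8] = ruttstqospusqr$quq
  sorted[9] = spusqr$quqruttstqo
  sorted[10] = sqr$quqruttstqospu
  sorted[11] = stqospusqr$quqrutt
  sorted[12] = tqospusqr$quqrutts
  sorted[13] = tstqospusqr$quqrut
  sorted[14] = ttstqospusqr$quqru
  sorted[15] = uqruttstqospusqr$q
  sorted[16] = usqr$quqruttstqosp
  sorted[17] = uttstqospusqr$quqr
sorted[11] = stqospusqr$quqrutt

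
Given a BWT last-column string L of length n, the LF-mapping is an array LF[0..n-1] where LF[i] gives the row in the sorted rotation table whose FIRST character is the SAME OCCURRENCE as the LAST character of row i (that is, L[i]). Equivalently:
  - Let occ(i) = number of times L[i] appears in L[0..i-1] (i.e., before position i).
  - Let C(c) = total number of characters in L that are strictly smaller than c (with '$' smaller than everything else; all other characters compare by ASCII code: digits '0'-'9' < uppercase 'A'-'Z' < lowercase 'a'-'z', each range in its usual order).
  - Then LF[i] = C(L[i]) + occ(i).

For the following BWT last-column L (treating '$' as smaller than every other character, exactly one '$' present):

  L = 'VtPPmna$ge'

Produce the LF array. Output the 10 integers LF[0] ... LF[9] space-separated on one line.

Answer: 3 9 1 2 7 8 4 0 6 5

Derivation:
Char counts: '$':1, 'P':2, 'V':1, 'a':1, 'e':1, 'g':1, 'm':1, 'n':1, 't':1
C (first-col start): C('$')=0, C('P')=1, C('V')=3, C('a')=4, C('e')=5, C('g')=6, C('m')=7, C('n')=8, C('t')=9
L[0]='V': occ=0, LF[0]=C('V')+0=3+0=3
L[1]='t': occ=0, LF[1]=C('t')+0=9+0=9
L[2]='P': occ=0, LF[2]=C('P')+0=1+0=1
L[3]='P': occ=1, LF[3]=C('P')+1=1+1=2
L[4]='m': occ=0, LF[4]=C('m')+0=7+0=7
L[5]='n': occ=0, LF[5]=C('n')+0=8+0=8
L[6]='a': occ=0, LF[6]=C('a')+0=4+0=4
L[7]='$': occ=0, LF[7]=C('$')+0=0+0=0
L[8]='g': occ=0, LF[8]=C('g')+0=6+0=6
L[9]='e': occ=0, LF[9]=C('e')+0=5+0=5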